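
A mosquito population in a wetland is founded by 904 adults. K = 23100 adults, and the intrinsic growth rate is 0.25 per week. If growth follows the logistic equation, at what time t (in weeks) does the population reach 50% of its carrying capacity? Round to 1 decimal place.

A = (K − N₀)/N₀ = (23100 − 904)/904 = 24.553.
Solve 23100/(1 + 24.553·e^(−0.25t)) = 11550: 1 + 24.553·e^(−0.25t) = 2, so e^(−0.25t) = 0.0407281.
−0.25·t = ln(0.0407281) = -3.2008, so t = 3.2008/0.25 = 12.803.

12.8 weeks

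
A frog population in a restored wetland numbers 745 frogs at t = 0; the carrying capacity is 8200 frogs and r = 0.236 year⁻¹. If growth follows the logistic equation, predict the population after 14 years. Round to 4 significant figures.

5996 frogs

A = (K − N₀)/N₀ = (8200 − 745)/745 = 10.007.
N(t) = K/(1 + A·e^(−rt)) = 8200/(1 + 10.007×e^(−0.236×14)).
e^(−3.304) = 0.036736; denominator = 1 + 10.007×0.036736 = 1.3676.
N = 8200/1.3676 = 5995.88.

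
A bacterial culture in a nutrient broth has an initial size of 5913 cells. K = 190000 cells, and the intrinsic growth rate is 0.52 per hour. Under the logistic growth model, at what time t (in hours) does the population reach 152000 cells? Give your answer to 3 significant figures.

A = (K − N₀)/N₀ = (190000 − 5913)/5913 = 31.133.
Solve 190000/(1 + 31.133·e^(−0.52t)) = 152000: 1 + 31.133·e^(−0.52t) = 1.25, so e^(−0.52t) = 0.00803017.
−0.52·t = ln(0.00803017) = -4.8245, so t = 4.8245/0.52 = 9.278.

9.28 hours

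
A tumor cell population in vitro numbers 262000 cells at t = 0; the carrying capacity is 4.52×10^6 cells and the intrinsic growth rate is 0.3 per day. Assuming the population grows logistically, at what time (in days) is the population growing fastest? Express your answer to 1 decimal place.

9.3 days

Logistic growth is fastest at N = K/2 = 2.26×10^6.
A = (K − N₀)/N₀ = 16.252. Set K/(1 + A·e^(−rt)) = K/2 → A·e^(−rt) = 1.
e^(−0.3t) = 1/16.252 = 0.0615312, so t = ln(16.252)/0.3 = 2.7882/0.3 = 9.294.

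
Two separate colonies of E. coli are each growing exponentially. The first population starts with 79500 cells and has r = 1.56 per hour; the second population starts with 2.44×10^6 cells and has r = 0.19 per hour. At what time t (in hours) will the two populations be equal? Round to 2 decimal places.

2.50 hours

Set 79500·e^(1.56t) = 2.44×10^6·e^(0.19t).
e^((1.56 − 0.19)t) = 2.44×10^6/79500 → e^(1.37·t) = 30.692.
1.37·t = ln(30.692) = 3.424, so t = 3.424/1.37 = 2.4993.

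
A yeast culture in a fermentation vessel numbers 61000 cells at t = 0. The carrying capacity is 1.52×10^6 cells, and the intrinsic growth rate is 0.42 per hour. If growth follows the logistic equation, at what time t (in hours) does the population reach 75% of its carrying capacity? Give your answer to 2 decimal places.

A = (K − N₀)/N₀ = (1.52×10^6 − 61000)/61000 = 23.918.
Solve 1.52×10^6/(1 + 23.918·e^(−0.42t)) = 1.14×10^6: 1 + 23.918·e^(−0.42t) = 1.3333, so e^(−0.42t) = 0.0139365.
−0.42·t = ln(0.0139365) = -4.2732, so t = 4.2732/0.42 = 10.174.

10.17 hours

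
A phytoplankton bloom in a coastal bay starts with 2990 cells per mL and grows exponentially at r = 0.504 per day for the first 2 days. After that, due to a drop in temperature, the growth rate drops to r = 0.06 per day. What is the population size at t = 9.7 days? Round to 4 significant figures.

Phase 1: N(2) = 2990·e^(0.504×2) = 2990·e^1.008 = 8192.94.
Phase 2 runs for 9.7 − 2 = 7.7 days at r = 0.06.
N(9.7) = 8192.94·e^(0.06×7.7) = 8192.94·e^0.462 = 13004.2.

13000 cells per mL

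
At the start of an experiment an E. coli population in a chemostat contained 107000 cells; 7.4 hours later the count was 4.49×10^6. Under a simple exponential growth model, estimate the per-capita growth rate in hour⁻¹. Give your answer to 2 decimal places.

0.50 per hour

From N(t) = N₀·e^(rt): e^(r·7.4) = 4.49×10^6/107000 = 41.963.
r·7.4 = ln(41.963) = 3.7368, so r = 3.7368/7.4 = 0.50497.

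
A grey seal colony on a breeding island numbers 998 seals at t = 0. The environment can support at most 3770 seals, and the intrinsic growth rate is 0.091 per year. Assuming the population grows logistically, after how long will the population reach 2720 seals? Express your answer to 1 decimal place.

A = (K − N₀)/N₀ = (3770 − 998)/998 = 2.7776.
Solve 3770/(1 + 2.7776·e^(−0.091t)) = 2720: 1 + 2.7776·e^(−0.091t) = 1.386, so e^(−0.091t) = 0.138982.
−0.091·t = ln(0.138982) = -1.9734, so t = 1.9734/0.091 = 21.686.

21.7 years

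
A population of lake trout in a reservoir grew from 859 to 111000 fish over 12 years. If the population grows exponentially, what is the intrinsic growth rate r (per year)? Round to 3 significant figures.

From N(t) = N₀·e^(rt): e^(r·12) = 111000/859 = 129.22.
r·12 = ln(129.22) = 4.8615, so r = 4.8615/12 = 0.40513.

0.405 per year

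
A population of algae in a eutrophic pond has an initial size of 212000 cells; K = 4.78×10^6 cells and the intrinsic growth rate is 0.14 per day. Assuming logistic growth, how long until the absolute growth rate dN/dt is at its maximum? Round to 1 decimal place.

21.9 days

Logistic growth is fastest at N = K/2 = 2.39×10^6.
A = (K − N₀)/N₀ = 21.547. Set K/(1 + A·e^(−rt)) = K/2 → A·e^(−rt) = 1.
e^(−0.14t) = 1/21.547 = 0.0464098, so t = ln(21.547)/0.14 = 3.0702/0.14 = 21.93.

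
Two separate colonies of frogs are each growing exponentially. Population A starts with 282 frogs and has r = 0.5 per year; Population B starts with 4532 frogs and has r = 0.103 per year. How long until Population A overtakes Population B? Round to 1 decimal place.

Set 282·e^(0.5t) = 4532·e^(0.103t).
e^((0.5 − 0.103)t) = 4532/282 → e^(0.397·t) = 16.071.
0.397·t = ln(16.071) = 2.777, so t = 2.777/0.397 = 6.995.

7.0 years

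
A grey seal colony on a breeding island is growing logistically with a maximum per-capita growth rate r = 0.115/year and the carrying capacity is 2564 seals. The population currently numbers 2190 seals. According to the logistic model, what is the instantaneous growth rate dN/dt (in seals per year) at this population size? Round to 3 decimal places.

36.736 seals per year

dN/dt = rN(1 − N/K) = 0.115 × 2190 × (1 − 2190/2564).
1 − 2190/2564 = 0.14587; dN/dt = 0.115 × 2190 × 0.14587 = 36.736.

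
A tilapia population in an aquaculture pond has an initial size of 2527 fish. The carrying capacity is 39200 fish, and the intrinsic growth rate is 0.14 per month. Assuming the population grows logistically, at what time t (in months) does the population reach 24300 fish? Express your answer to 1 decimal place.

22.6 months

A = (K − N₀)/N₀ = (39200 − 2527)/2527 = 14.512.
Solve 39200/(1 + 14.512·e^(−0.14t)) = 24300: 1 + 14.512·e^(−0.14t) = 1.6132, so e^(−0.14t) = 0.0422512.
−0.14·t = ln(0.0422512) = -3.1641, so t = 3.1641/0.14 = 22.601.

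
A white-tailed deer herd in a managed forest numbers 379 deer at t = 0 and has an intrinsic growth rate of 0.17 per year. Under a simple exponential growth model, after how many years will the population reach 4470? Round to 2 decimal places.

14.52 years

Set N₀·e^(rt) = 4470: e^(0.17·t) = 4470/379 = 11.794.
0.17·t = ln(11.794) = 2.4676, so t = 2.4676/0.17 = 14.515.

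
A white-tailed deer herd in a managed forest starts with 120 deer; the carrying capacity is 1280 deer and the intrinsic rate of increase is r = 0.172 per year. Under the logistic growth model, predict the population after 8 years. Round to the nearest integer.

372 deer

A = (K − N₀)/N₀ = (1280 − 120)/120 = 9.6667.
N(t) = K/(1 + A·e^(−rt)) = 1280/(1 + 9.6667×e^(−0.172×8)).
e^(−1.376) = 0.25259; denominator = 1 + 9.6667×0.25259 = 3.4417.
N = 1280/3.4417 = 371.912.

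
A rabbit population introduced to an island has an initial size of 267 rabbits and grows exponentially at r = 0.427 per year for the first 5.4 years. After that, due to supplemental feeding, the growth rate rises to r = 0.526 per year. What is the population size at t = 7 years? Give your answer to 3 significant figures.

6210 rabbits

Phase 1: N(5.4) = 267·e^(0.427×5.4) = 267·e^2.306 = 2678.6.
Phase 2 runs for 7 − 5.4 = 1.6 years at r = 0.526.
N(7) = 2678.6·e^(0.526×1.6) = 2678.6·e^0.8416 = 6214.55.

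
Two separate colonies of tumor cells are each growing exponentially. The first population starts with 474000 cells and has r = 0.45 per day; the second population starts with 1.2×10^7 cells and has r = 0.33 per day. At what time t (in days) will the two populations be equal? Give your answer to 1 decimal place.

Set 474000·e^(0.45t) = 1.2×10^7·e^(0.33t).
e^((0.45 − 0.33)t) = 1.2×10^7/474000 → e^(0.12·t) = 25.316.
0.12·t = ln(25.316) = 3.2315, so t = 3.2315/0.12 = 26.929.

26.9 days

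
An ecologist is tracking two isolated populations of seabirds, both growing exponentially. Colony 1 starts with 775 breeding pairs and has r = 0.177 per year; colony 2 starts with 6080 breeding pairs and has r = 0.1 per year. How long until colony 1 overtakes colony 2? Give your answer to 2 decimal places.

26.75 years

Set 775·e^(0.177t) = 6080·e^(0.1t).
e^((0.177 − 0.1)t) = 6080/775 → e^(0.077·t) = 7.8452.
0.077·t = ln(7.8452) = 2.0599, so t = 2.0599/0.077 = 26.752.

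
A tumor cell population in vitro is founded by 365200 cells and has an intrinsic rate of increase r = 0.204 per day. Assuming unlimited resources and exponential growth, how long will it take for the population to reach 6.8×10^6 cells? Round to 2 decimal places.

14.33 days

Set N₀·e^(rt) = 6.8×10^6: e^(0.204·t) = 6.8×10^6/365200 = 18.62.
0.204·t = ln(18.62) = 2.9242, so t = 2.9242/0.204 = 14.334.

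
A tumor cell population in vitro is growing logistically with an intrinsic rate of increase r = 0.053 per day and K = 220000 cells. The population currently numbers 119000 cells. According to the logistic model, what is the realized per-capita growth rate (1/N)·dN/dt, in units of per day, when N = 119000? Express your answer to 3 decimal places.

0.024 per day

(1/N)·dN/dt = r(1 − N/K) = 0.053 × (1 − 119000/220000).
= 0.053 × 0.45909 = 0.024332.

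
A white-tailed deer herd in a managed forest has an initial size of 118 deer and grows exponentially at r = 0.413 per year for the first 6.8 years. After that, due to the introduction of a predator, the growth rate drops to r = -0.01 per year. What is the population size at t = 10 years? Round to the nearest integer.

1895 deer

Phase 1: N(6.8) = 118·e^(0.413×6.8) = 118·e^2.808 = 1956.84.
Phase 2 runs for 10 − 6.8 = 3.2 years at r = -0.01.
N(10) = 1956.84·e^(-0.01×3.2) = 1956.84·e^-0.032 = 1895.21.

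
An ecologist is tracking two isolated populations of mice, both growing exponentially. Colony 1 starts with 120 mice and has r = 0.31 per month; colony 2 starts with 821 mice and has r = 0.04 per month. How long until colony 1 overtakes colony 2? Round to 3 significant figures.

7.12 months

Set 120·e^(0.31t) = 821·e^(0.04t).
e^((0.31 − 0.04)t) = 821/120 → e^(0.27·t) = 6.8417.
0.27·t = ln(6.8417) = 1.923, so t = 1.923/0.27 = 7.1223.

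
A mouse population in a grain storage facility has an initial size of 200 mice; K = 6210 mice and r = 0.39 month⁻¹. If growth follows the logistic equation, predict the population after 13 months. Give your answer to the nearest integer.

A = (K − N₀)/N₀ = (6210 − 200)/200 = 30.05.
N(t) = K/(1 + A·e^(−rt)) = 6210/(1 + 30.05×e^(−0.39×13)).
e^(−5.07) = 0.0062824; denominator = 1 + 30.05×0.0062824 = 1.1888.
N = 6210/1.1888 = 5223.81.

5224 mice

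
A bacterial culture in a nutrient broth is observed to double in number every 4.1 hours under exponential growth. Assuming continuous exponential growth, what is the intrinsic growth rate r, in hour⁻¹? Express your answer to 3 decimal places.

0.169 per hour

r = ln(2)/t_d = 0.6931/4.1 = 0.16906.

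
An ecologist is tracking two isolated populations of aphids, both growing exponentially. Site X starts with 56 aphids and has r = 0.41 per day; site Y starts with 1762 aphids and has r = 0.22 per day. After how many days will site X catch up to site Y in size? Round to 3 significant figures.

18.2 days

Set 56·e^(0.41t) = 1762·e^(0.22t).
e^((0.41 − 0.22)t) = 1762/56 → e^(0.19·t) = 31.464.
0.19·t = ln(31.464) = 3.4489, so t = 3.4489/0.19 = 18.152.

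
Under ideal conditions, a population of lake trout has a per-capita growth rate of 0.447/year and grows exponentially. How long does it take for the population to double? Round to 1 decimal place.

1.6 years

Doubling time t_d = ln(2)/r = 0.6931/0.447 = 1.5507.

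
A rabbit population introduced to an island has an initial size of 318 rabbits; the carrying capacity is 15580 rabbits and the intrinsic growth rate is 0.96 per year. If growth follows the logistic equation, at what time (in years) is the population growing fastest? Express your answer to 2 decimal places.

4.03 years

Logistic growth is fastest at N = K/2 = 7790.
A = (K − N₀)/N₀ = 47.994. Set K/(1 + A·e^(−rt)) = K/2 → A·e^(−rt) = 1.
e^(−0.96t) = 1/47.994 = 0.0208361, so t = ln(47.994)/0.96 = 3.8711/0.96 = 4.0324.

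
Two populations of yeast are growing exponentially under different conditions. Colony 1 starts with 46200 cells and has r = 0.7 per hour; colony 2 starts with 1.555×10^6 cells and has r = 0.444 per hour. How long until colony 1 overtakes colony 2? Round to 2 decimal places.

13.74 hours

Set 46200·e^(0.7t) = 1.555×10^6·e^(0.444t).
e^((0.7 − 0.444)t) = 1.555×10^6/46200 → e^(0.256·t) = 33.658.
0.256·t = ln(33.658) = 3.5163, so t = 3.5163/0.256 = 13.735.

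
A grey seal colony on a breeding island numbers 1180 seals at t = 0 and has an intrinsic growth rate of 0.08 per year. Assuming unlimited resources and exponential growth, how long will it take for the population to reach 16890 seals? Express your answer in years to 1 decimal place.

Set N₀·e^(rt) = 16890: e^(0.08·t) = 16890/1180 = 14.314.
0.08·t = ln(14.314) = 2.6612, so t = 2.6612/0.08 = 33.265.

33.3 years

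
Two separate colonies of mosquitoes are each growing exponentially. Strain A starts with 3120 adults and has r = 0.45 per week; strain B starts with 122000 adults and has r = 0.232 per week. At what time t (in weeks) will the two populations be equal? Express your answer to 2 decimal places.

Set 3120·e^(0.45t) = 122000·e^(0.232t).
e^((0.45 − 0.232)t) = 122000/3120 → e^(0.218·t) = 39.103.
0.218·t = ln(39.103) = 3.6662, so t = 3.6662/0.218 = 16.817.

16.82 weeks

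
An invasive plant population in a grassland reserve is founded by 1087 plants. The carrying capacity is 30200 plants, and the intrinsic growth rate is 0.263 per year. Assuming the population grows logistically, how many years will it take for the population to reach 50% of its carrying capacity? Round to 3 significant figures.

A = (K − N₀)/N₀ = (30200 − 1087)/1087 = 26.783.
Solve 30200/(1 + 26.783·e^(−0.263t)) = 15100: 1 + 26.783·e^(−0.263t) = 2, so e^(−0.263t) = 0.0373373.
−0.263·t = ln(0.0373373) = -3.2878, so t = 3.2878/0.263 = 12.501.

12.5 years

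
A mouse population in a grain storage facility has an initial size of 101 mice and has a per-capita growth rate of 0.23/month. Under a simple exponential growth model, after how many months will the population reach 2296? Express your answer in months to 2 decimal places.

Set N₀·e^(rt) = 2296: e^(0.23·t) = 2296/101 = 22.733.
0.23·t = ln(22.733) = 3.1238, so t = 3.1238/0.23 = 13.582.

13.58 months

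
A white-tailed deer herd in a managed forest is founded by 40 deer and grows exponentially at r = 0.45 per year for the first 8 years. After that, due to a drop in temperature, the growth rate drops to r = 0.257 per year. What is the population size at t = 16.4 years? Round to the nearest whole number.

12679 deer

Phase 1: N(8) = 40·e^(0.45×8) = 40·e^3.6 = 1463.93.
Phase 2 runs for 16.4 − 8 = 8.4 years at r = 0.257.
N(16.4) = 1463.93·e^(0.257×8.4) = 1463.93·e^2.159 = 12678.7.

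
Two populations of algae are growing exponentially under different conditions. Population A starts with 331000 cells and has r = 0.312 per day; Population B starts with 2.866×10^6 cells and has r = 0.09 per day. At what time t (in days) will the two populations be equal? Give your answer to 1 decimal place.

9.7 days

Set 331000·e^(0.312t) = 2.866×10^6·e^(0.09t).
e^((0.312 − 0.09)t) = 2.866×10^6/331000 → e^(0.222·t) = 8.6586.
0.222·t = ln(8.6586) = 2.1586, so t = 2.1586/0.222 = 9.7232.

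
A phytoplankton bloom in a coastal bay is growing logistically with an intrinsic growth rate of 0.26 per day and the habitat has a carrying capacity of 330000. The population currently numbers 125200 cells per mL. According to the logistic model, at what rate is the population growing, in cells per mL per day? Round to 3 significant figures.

20200 cells per mL per day

dN/dt = rN(1 − N/K) = 0.26 × 125200 × (1 − 125200/330000).
1 − 125200/330000 = 0.62061; dN/dt = 0.26 × 125200 × 0.62061 = 20202.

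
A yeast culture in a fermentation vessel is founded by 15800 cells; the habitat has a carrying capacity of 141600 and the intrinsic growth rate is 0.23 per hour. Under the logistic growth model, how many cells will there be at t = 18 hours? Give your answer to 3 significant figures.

126000 cells

A = (K − N₀)/N₀ = (141600 − 15800)/15800 = 7.962.
N(t) = K/(1 + A·e^(−rt)) = 141600/(1 + 7.962×e^(−0.23×18)).
e^(−4.14) = 0.015923; denominator = 1 + 7.962×0.015923 = 1.1268.
N = 141600/1.1268 = 125668.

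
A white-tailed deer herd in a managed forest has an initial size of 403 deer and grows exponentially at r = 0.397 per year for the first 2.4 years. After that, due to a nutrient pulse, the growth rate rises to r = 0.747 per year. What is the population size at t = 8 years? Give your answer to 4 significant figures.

Phase 1: N(2.4) = 403·e^(0.397×2.4) = 403·e^0.9528 = 1044.96.
Phase 2 runs for 8 − 2.4 = 5.6 years at r = 0.747.
N(8) = 1044.96·e^(0.747×5.6) = 1044.96·e^4.183 = 68523.8.

68520 deer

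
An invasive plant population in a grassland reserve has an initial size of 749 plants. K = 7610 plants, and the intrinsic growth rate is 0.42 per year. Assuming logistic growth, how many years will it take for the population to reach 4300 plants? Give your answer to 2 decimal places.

5.90 years

A = (K − N₀)/N₀ = (7610 − 749)/749 = 9.1602.
Solve 7610/(1 + 9.1602·e^(−0.42t)) = 4300: 1 + 9.1602·e^(−0.42t) = 1.7698, so e^(−0.42t) = 0.0840338.
−0.42·t = ln(0.0840338) = -2.4765, so t = 2.4765/0.42 = 5.8965.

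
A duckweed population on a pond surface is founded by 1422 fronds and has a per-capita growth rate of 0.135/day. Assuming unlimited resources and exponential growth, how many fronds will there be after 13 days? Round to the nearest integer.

8224 fronds

N(t) = N₀·e^(rt) = 1422 × e^(0.135×13) = 1422 × e^1.755.
e^1.755 ≈ 5.7834, so N ≈ 1422 × 5.7834 = 8224.06.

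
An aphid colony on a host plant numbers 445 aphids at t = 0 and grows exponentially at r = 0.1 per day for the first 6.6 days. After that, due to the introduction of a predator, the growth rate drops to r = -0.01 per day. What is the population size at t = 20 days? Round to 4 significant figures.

753.0 aphids

Phase 1: N(6.6) = 445·e^(0.1×6.6) = 445·e^0.66 = 860.983.
Phase 2 runs for 20 − 6.6 = 13.4 days at r = -0.01.
N(20) = 860.983·e^(-0.01×13.4) = 860.983·e^-0.134 = 753.007.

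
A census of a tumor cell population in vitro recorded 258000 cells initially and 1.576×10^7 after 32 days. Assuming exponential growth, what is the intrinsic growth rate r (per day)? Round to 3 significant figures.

From N(t) = N₀·e^(rt): e^(r·32) = 1.576×10^7/258000 = 61.085.
r·32 = ln(61.085) = 4.1123, so r = 4.1123/32 = 0.12851.

0.129 per day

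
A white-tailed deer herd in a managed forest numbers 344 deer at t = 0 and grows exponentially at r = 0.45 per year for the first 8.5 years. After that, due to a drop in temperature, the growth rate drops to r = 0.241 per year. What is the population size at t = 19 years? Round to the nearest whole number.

Phase 1: N(8.5) = 344·e^(0.45×8.5) = 344·e^3.825 = 15766.5.
Phase 2 runs for 19 − 8.5 = 10.5 years at r = 0.241.
N(19) = 15766.5·e^(0.241×10.5) = 15766.5·e^2.53 = 198024.

198024 deer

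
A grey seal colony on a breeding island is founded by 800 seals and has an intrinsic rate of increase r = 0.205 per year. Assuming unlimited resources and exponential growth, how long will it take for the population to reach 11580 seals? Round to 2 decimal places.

13.04 years

Set N₀·e^(rt) = 11580: e^(0.205·t) = 11580/800 = 14.475.
0.205·t = ln(14.475) = 2.6724, so t = 2.6724/0.205 = 13.036.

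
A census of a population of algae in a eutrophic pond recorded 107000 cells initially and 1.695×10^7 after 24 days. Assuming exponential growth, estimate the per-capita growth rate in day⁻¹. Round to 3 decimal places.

0.211 per day

From N(t) = N₀·e^(rt): e^(r·24) = 1.695×10^7/107000 = 158.41.
r·24 = ln(158.41) = 5.0652, so r = 5.0652/24 = 0.21105.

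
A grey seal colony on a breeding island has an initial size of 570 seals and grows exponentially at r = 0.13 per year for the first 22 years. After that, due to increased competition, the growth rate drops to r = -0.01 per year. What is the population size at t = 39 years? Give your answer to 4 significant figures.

8397 seals

Phase 1: N(22) = 570·e^(0.13×22) = 570·e^2.86 = 9953.07.
Phase 2 runs for 39 − 22 = 17 years at r = -0.01.
N(39) = 9953.07·e^(-0.01×17) = 9953.07·e^-0.17 = 8397.06.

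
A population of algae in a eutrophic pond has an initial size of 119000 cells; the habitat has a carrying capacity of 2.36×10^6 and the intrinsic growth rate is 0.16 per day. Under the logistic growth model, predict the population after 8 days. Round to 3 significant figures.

378000 cells

A = (K − N₀)/N₀ = (2.36×10^6 − 119000)/119000 = 18.832.
N(t) = K/(1 + A·e^(−rt)) = 2.36×10^6/(1 + 18.832×e^(−0.16×8)).
e^(−1.28) = 0.27804; denominator = 1 + 18.832×0.27804 = 6.236.
N = 2.36×10^6/6.236 = 378449.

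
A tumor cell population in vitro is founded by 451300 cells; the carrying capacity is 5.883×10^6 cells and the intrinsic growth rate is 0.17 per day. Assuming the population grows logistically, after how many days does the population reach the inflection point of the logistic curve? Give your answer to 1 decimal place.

14.6 days

Logistic growth is fastest at N = K/2 = 2.9415×10^6.
A = (K − N₀)/N₀ = 12.036. Set K/(1 + A·e^(−rt)) = K/2 → A·e^(−rt) = 1.
e^(−0.17t) = 1/12.036 = 0.0830863, so t = ln(12.036)/0.17 = 2.4879/0.17 = 14.635.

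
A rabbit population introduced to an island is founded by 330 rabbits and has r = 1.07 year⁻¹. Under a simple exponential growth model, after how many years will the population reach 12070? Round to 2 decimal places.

3.36 years

Set N₀·e^(rt) = 12070: e^(1.07·t) = 12070/330 = 36.576.
1.07·t = ln(36.576) = 3.5994, so t = 3.5994/1.07 = 3.3639.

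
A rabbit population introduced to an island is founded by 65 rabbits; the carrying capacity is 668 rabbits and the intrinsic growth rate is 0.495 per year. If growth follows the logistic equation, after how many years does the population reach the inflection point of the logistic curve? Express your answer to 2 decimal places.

Logistic growth is fastest at N = K/2 = 334.
A = (K − N₀)/N₀ = 9.2769. Set K/(1 + A·e^(−rt)) = K/2 → A·e^(−rt) = 1.
e^(−0.495t) = 1/9.2769 = 0.107794, so t = ln(9.2769)/0.495 = 2.2275/0.495 = 4.5001.

4.50 years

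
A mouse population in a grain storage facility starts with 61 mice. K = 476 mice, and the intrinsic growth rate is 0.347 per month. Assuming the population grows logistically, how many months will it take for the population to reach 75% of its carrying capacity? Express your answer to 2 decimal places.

A = (K − N₀)/N₀ = (476 − 61)/61 = 6.8033.
Solve 476/(1 + 6.8033·e^(−0.347t)) = 357: 1 + 6.8033·e^(−0.347t) = 1.3333, so e^(−0.347t) = 0.048996.
−0.347·t = ln(0.048996) = -3.016, so t = 3.016/0.347 = 8.6917.

8.69 months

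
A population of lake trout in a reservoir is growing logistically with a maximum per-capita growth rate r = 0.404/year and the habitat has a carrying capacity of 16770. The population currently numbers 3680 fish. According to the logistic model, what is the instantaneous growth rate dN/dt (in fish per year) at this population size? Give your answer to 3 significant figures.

dN/dt = rN(1 − N/K) = 0.404 × 3680 × (1 − 3680/16770).
1 − 3680/16770 = 0.78056; dN/dt = 0.404 × 3680 × 0.78056 = 1160.5.

1160 fish per year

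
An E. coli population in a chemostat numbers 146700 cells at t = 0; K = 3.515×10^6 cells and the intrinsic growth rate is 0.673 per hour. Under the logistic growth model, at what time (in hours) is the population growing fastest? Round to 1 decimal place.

Logistic growth is fastest at N = K/2 = 1.7575×10^6.
A = (K − N₀)/N₀ = 22.96. Set K/(1 + A·e^(−rt)) = K/2 → A·e^(−rt) = 1.
e^(−0.673t) = 1/22.96 = 0.0435531, so t = ln(22.96)/0.673 = 3.1338/0.673 = 4.6564.

4.7 hours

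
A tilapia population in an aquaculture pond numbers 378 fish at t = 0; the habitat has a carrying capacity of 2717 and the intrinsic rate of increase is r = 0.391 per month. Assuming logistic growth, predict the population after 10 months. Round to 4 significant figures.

2417 fish

A = (K − N₀)/N₀ = (2717 − 378)/378 = 6.1878.
N(t) = K/(1 + A·e^(−rt)) = 2717/(1 + 6.1878×e^(−0.391×10)).
e^(−3.91) = 0.020041; denominator = 1 + 6.1878×0.020041 = 1.124.
N = 2717/1.124 = 2417.24.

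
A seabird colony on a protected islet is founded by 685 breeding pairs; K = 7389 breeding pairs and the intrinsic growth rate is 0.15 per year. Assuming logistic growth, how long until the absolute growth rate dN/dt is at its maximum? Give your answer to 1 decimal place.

Logistic growth is fastest at N = K/2 = 3694.5.
A = (K − N₀)/N₀ = 9.7869. Set K/(1 + A·e^(−rt)) = K/2 → A·e^(−rt) = 1.
e^(−0.15t) = 1/9.7869 = 0.102178, so t = ln(9.7869)/0.15 = 2.281/0.15 = 15.207.

15.2 years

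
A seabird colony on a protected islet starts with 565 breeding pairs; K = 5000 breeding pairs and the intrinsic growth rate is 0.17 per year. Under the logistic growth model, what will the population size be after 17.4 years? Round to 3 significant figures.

3550 breeding pairs

A = (K − N₀)/N₀ = (5000 − 565)/565 = 7.8496.
N(t) = K/(1 + A·e^(−rt)) = 5000/(1 + 7.8496×e^(−0.17×17.4)).
e^(−2.958) = 0.051923; denominator = 1 + 7.8496×0.051923 = 1.4076.
N = 5000/1.4076 = 3552.22.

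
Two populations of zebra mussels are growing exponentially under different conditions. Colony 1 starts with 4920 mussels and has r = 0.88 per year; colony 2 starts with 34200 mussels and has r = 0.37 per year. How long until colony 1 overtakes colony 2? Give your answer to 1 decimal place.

Set 4920·e^(0.88t) = 34200·e^(0.37t).
e^((0.88 − 0.37)t) = 34200/4920 → e^(0.51·t) = 6.9512.
0.51·t = ln(6.9512) = 1.9389, so t = 1.9389/0.51 = 3.8018.

3.8 years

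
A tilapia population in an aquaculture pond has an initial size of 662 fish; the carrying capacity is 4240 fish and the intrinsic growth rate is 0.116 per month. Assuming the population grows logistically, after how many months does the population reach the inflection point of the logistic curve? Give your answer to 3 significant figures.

Logistic growth is fastest at N = K/2 = 2120.
A = (K − N₀)/N₀ = 5.4048. Set K/(1 + A·e^(−rt)) = K/2 → A·e^(−rt) = 1.
e^(−0.116t) = 1/5.4048 = 0.18502, so t = ln(5.4048)/0.116 = 1.6873/0.116 = 14.546.

14.5 months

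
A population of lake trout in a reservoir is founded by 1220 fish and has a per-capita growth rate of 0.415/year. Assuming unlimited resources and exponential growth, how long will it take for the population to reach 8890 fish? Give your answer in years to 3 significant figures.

Set N₀·e^(rt) = 8890: e^(0.415·t) = 8890/1220 = 7.2869.
0.415·t = ln(7.2869) = 1.9861, so t = 1.9861/0.415 = 4.7857.

4.79 years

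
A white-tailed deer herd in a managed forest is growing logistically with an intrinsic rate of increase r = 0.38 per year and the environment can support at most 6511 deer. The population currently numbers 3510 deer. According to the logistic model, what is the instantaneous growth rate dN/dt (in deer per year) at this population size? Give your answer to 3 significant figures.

dN/dt = rN(1 − N/K) = 0.38 × 3510 × (1 − 3510/6511).
1 − 3510/6511 = 0.46091; dN/dt = 0.38 × 3510 × 0.46091 = 614.76.

615 deer per year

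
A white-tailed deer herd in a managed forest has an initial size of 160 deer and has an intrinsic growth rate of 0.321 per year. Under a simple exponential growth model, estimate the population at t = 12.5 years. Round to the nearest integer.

8846 deer

N(t) = N₀·e^(rt) = 160 × e^(0.321×12.5) = 160 × e^4.013.
e^4.013 ≈ 55.285, so N ≈ 160 × 55.285 = 8845.59.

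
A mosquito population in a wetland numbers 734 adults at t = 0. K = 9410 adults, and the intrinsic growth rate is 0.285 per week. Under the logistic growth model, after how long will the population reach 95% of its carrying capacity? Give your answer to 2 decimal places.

A = (K − N₀)/N₀ = (9410 − 734)/734 = 11.82.
Solve 9410/(1 + 11.82·e^(−0.285t)) = 8939.5: 1 + 11.82·e^(−0.285t) = 1.0526, so e^(−0.285t) = 0.00445269.
−0.285·t = ln(0.00445269) = -5.4142, so t = 5.4142/0.285 = 18.997.

19.00 weeks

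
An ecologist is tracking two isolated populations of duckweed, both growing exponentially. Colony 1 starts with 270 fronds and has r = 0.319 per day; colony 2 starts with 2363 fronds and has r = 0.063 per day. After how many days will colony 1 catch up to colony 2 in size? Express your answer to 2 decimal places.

8.47 days

Set 270·e^(0.319t) = 2363·e^(0.063t).
e^((0.319 − 0.063)t) = 2363/270 → e^(0.256·t) = 8.7519.
0.256·t = ln(8.7519) = 2.1693, so t = 2.1693/0.256 = 8.4737.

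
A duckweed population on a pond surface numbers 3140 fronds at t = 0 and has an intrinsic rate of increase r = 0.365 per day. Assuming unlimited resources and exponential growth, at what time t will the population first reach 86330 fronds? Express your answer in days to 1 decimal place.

Set N₀·e^(rt) = 86330: e^(0.365·t) = 86330/3140 = 27.494.
0.365·t = ln(27.494) = 3.314, so t = 3.314/0.365 = 9.0793.

9.1 days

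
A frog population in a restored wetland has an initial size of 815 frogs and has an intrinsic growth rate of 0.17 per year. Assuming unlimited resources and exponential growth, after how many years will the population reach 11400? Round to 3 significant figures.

Set N₀·e^(rt) = 11400: e^(0.17·t) = 11400/815 = 13.988.
0.17·t = ln(13.988) = 2.6382, so t = 2.6382/0.17 = 15.519.

15.5 years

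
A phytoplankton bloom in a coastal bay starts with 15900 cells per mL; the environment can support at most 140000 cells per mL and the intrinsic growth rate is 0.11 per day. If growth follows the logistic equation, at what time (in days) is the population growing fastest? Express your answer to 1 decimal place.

18.7 days

Logistic growth is fastest at N = K/2 = 70000.
A = (K − N₀)/N₀ = 7.805. Set K/(1 + A·e^(−rt)) = K/2 → A·e^(−rt) = 1.
e^(−0.11t) = 1/7.805 = 0.128122, so t = ln(7.805)/0.11 = 2.0548/0.11 = 18.68.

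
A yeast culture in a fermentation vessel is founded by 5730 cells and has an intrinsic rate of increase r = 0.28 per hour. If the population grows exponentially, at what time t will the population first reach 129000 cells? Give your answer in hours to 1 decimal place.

Set N₀·e^(rt) = 129000: e^(0.28·t) = 129000/5730 = 22.513.
0.28·t = ln(22.513) = 3.1141, so t = 3.1141/0.28 = 11.122.

11.1 hours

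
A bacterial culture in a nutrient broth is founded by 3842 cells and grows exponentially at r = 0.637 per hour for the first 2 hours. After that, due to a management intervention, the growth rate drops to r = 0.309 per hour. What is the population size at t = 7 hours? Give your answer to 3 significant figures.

64400 cells

Phase 1: N(2) = 3842·e^(0.637×2) = 3842·e^1.274 = 13735.6.
Phase 2 runs for 7 − 2 = 5 hours at r = 0.309.
N(7) = 13735.6·e^(0.309×5) = 13735.6·e^1.545 = 64392.2.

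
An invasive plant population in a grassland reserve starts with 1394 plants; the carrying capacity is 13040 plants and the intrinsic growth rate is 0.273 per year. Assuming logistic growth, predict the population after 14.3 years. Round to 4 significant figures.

A = (K − N₀)/N₀ = (13040 − 1394)/1394 = 8.3544.
N(t) = K/(1 + A·e^(−rt)) = 13040/(1 + 8.3544×e^(−0.273×14.3)).
e^(−3.904) = 0.020163; denominator = 1 + 8.3544×0.020163 = 1.1685.
N = 13040/1.1685 = 11160.1.

11160 plants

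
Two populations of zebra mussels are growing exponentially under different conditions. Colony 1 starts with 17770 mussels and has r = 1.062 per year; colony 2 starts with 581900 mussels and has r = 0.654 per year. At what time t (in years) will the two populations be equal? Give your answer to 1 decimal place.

Set 17770·e^(1.062t) = 581900·e^(0.654t).
e^((1.062 − 0.654)t) = 581900/17770 → e^(0.408·t) = 32.746.
0.408·t = ln(32.746) = 3.4888, so t = 3.4888/0.408 = 8.5509.

8.6 years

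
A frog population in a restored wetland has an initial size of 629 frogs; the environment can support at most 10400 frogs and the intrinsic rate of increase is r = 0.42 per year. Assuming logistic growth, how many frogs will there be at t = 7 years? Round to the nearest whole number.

5710 frogs

A = (K − N₀)/N₀ = (10400 − 629)/629 = 15.534.
N(t) = K/(1 + A·e^(−rt)) = 10400/(1 + 15.534×e^(−0.42×7)).
e^(−2.94) = 0.052866; denominator = 1 + 15.534×0.052866 = 1.8212.
N = 10400/1.8212 = 5710.44.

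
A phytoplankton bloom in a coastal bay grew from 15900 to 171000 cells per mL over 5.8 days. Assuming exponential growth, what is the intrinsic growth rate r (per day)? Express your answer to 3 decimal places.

0.410 per day

From N(t) = N₀·e^(rt): e^(r·5.8) = 171000/15900 = 10.755.
r·5.8 = ln(10.755) = 2.3753, so r = 2.3753/5.8 = 0.40954.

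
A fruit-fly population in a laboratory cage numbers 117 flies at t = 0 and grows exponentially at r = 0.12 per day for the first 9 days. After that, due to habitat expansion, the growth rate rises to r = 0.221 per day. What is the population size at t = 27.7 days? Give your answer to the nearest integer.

Phase 1: N(9) = 117·e^(0.12×9) = 117·e^1.08 = 344.528.
Phase 2 runs for 27.7 − 9 = 18.7 days at r = 0.221.
N(27.7) = 344.528·e^(0.221×18.7) = 344.528·e^4.133 = 21479.9.

21480 flies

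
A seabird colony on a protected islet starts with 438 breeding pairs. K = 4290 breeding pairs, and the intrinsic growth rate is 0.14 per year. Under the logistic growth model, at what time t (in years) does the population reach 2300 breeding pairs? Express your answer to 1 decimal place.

16.6 years

A = (K − N₀)/N₀ = (4290 − 438)/438 = 8.7945.
Solve 4290/(1 + 8.7945·e^(−0.14t)) = 2300: 1 + 8.7945·e^(−0.14t) = 1.8652, so e^(−0.14t) = 0.0983814.
−0.14·t = ln(0.0983814) = -2.3189, so t = 2.3189/0.14 = 16.564.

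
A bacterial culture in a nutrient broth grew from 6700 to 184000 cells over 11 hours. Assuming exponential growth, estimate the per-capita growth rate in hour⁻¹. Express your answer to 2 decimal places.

From N(t) = N₀·e^(rt): e^(r·11) = 184000/6700 = 27.463.
r·11 = ln(27.463) = 3.3128, so r = 3.3128/11 = 0.30117.

0.30 per hour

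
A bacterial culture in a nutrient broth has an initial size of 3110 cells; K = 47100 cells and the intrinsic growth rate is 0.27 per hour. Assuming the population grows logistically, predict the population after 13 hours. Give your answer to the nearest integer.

33102 cells

A = (K − N₀)/N₀ = (47100 − 3110)/3110 = 14.145.
N(t) = K/(1 + A·e^(−rt)) = 47100/(1 + 14.145×e^(−0.27×13)).
e^(−3.51) = 0.029897; denominator = 1 + 14.145×0.029897 = 1.4229.
N = 47100/1.4229 = 33101.8.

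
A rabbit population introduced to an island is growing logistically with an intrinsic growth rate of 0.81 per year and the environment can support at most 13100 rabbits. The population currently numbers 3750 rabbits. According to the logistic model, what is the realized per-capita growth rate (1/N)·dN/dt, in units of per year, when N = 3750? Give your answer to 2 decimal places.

0.58 per year

(1/N)·dN/dt = r(1 − N/K) = 0.81 × (1 − 3750/13100).
= 0.81 × 0.71374 = 0.57813.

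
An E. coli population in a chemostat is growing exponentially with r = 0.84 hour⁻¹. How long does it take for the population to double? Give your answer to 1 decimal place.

Doubling time t_d = ln(2)/r = 0.6931/0.84 = 0.82518.

0.8 hours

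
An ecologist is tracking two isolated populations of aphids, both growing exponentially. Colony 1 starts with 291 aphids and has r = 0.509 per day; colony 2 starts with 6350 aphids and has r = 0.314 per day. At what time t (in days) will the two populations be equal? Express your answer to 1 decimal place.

Set 291·e^(0.509t) = 6350·e^(0.314t).
e^((0.509 − 0.314)t) = 6350/291 → e^(0.195·t) = 21.821.
0.195·t = ln(21.821) = 3.0829, so t = 3.0829/0.195 = 15.81.

15.8 days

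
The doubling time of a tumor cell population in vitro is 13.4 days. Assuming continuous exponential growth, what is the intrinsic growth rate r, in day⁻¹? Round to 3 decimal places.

0.052 per day

r = ln(2)/t_d = 0.6931/13.4 = 0.051727.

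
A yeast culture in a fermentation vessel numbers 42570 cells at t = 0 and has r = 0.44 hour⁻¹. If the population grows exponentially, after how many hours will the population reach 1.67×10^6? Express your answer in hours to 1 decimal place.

Set N₀·e^(rt) = 1.67×10^6: e^(0.44·t) = 1.67×10^6/42570 = 39.23.
0.44·t = ln(39.23) = 3.6694, so t = 3.6694/0.44 = 8.3396.

8.3 hours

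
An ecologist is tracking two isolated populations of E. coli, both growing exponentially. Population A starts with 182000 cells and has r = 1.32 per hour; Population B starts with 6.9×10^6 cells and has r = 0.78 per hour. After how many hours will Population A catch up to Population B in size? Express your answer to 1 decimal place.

Set 182000·e^(1.32t) = 6.9×10^6·e^(0.78t).
e^((1.32 − 0.78)t) = 6.9×10^6/182000 → e^(0.54·t) = 37.912.
0.54·t = ln(37.912) = 3.6353, so t = 3.6353/0.54 = 6.732.

6.7 hours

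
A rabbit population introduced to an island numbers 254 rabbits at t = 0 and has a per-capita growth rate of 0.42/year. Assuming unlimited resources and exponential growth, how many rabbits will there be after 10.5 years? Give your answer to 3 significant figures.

N(t) = N₀·e^(rt) = 254 × e^(0.42×10.5) = 254 × e^4.41.
e^4.41 ≈ 82.269, so N ≈ 254 × 82.269 = 20896.4.

20900 rabbits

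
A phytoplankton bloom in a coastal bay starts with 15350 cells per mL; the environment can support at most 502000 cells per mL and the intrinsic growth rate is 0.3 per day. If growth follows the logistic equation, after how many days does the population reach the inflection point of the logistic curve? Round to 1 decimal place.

11.5 days

Logistic growth is fastest at N = K/2 = 251000.
A = (K − N₀)/N₀ = 31.704. Set K/(1 + A·e^(−rt)) = K/2 → A·e^(−rt) = 1.
e^(−0.3t) = 1/31.704 = 0.0315422, so t = ln(31.704)/0.3 = 3.4564/0.3 = 11.521.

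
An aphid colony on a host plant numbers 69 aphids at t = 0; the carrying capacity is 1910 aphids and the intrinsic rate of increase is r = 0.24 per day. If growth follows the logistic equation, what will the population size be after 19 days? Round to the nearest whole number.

A = (K − N₀)/N₀ = (1910 − 69)/69 = 26.681.
N(t) = K/(1 + A·e^(−rt)) = 1910/(1 + 26.681×e^(−0.24×19)).
e^(−4.56) = 0.010462; denominator = 1 + 26.681×0.010462 = 1.2791.
N = 1910/1.2791 = 1493.19.

1493 aphids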